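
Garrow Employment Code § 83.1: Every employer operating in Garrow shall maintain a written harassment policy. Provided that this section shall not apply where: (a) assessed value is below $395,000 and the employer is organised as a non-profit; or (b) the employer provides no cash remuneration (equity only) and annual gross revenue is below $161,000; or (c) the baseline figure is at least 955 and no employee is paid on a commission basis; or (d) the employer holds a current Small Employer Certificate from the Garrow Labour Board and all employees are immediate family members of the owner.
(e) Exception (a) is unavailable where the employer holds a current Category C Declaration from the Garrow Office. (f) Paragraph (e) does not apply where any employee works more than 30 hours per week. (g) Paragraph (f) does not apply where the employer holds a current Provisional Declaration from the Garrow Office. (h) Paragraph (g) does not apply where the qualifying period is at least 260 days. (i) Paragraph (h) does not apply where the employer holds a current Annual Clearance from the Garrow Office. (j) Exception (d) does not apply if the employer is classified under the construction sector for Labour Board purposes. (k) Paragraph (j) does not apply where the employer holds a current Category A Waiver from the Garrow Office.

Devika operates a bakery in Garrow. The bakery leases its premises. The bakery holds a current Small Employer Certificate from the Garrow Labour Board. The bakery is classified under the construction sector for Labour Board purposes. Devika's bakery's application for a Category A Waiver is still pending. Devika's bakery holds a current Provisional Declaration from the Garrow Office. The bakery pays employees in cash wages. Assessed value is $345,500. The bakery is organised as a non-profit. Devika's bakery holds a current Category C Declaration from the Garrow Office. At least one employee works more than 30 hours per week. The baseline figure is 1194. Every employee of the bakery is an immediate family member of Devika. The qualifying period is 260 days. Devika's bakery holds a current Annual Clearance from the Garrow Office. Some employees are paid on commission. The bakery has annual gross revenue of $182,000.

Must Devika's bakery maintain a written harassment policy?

All of (a)'s requirements are met (assessed value is $345,500, below the $395,000 limit; the employer is a non-profit). However, paragraphs (e)–(i) must be considered: (e) operates against (a): a current Category C Declaration is held. (f) applies (at least one employee exceeds 30 hours/week), but is overridden by (g): (g) is triggered — a current Provisional Declaration is held. (h) is engaged (the qualifying period is 260 days, meeting the 260 days threshold), but is set aside by (i): (i) is triggered — a current Annual Clearance is held. So (a) is unavailable.
Exception (b) fails — employees are paid cash wages.
Exception (c) does not apply: some employees are paid on commission.
All of (d)'s requirements are met (a current Small Employer Certificate is held; every employee is an immediate family member). But: (j) operates against (d): the bakery is classified under the construction sector. (k) is inapplicable (there is no Category A Waiver in force), so (j) stands. Exception (d) does not apply.
No exception applies. The general rule governs.

Yes — Devika's bakery must maintain a written harassment policy.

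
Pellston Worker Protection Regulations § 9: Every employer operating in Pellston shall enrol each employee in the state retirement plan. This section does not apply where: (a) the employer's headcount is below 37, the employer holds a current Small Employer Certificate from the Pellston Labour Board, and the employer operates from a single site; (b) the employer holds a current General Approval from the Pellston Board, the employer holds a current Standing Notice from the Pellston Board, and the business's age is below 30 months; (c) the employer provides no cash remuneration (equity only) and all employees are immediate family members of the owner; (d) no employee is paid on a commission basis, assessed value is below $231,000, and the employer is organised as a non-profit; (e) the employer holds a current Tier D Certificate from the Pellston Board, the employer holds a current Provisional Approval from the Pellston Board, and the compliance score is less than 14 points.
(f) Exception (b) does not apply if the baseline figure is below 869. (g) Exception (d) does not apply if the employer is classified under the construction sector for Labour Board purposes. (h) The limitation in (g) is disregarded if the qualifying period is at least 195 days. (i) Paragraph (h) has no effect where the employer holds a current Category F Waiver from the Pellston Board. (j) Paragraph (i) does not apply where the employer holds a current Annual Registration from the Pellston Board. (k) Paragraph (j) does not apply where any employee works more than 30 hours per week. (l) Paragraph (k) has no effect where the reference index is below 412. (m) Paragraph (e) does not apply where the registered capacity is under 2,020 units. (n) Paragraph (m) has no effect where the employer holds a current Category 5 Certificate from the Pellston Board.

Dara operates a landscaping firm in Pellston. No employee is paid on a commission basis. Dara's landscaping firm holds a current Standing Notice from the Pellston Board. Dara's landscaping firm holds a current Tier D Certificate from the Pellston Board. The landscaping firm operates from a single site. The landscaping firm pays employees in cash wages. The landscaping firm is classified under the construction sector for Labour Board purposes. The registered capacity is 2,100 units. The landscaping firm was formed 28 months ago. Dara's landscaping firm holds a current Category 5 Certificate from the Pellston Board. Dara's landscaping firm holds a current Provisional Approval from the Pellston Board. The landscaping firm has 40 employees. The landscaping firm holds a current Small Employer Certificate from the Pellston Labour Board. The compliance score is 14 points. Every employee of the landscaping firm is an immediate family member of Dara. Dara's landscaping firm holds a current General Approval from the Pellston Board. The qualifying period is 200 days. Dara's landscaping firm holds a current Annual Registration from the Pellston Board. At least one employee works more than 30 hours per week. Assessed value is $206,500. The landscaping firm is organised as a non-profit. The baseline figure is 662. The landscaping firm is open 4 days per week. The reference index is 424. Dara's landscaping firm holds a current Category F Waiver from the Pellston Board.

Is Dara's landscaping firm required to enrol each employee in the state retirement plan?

Yes — Dara's landscaping firm must enrol each employee in the state retirement plan.

Exception (a) requires that the employer's headcount is below 37; but the employer's headcount is 40, not below 37, so (a) is unavailable.
Exception (b)'s conditions are all satisfied: a current General Approval is held; a current Standing Notice is held; the business's age is 28 months, below the 30 months limit. But: (f) operates — the baseline figure is 662, below the 869 limit. So (b) is unavailable.
Exception (c) requires that the employer provides no cash remuneration (equity only); but employees are paid cash wages, so (c) is unavailable.
Exception (d)'s conditions are all satisfied: no employee is paid on commission; assessed value is $206,500, below the $231,000 limit; the employer is a non-profit. But applying paragraphs (g)–(l): (g) is triggered — the landscaping firm is classified under the construction sector. (h) would limit (g) — the qualifying period is 200 days, meeting the 195 days threshold — but (i) sets (h) aside: (i) operates — a current Category F Waiver is held. (j) would limit (i) — a current Annual Registration is held — but (k) sets (j) aside: (k) is triggered — at least one employee exceeds 30 hours/week. (l) is not engaged (the reference index is 424, not below 412), so (k) stands. So (d) is unavailable.
Exception (e) fails — the compliance score is 14 points, not less than 14 points.
No exception applies. The general rule governs.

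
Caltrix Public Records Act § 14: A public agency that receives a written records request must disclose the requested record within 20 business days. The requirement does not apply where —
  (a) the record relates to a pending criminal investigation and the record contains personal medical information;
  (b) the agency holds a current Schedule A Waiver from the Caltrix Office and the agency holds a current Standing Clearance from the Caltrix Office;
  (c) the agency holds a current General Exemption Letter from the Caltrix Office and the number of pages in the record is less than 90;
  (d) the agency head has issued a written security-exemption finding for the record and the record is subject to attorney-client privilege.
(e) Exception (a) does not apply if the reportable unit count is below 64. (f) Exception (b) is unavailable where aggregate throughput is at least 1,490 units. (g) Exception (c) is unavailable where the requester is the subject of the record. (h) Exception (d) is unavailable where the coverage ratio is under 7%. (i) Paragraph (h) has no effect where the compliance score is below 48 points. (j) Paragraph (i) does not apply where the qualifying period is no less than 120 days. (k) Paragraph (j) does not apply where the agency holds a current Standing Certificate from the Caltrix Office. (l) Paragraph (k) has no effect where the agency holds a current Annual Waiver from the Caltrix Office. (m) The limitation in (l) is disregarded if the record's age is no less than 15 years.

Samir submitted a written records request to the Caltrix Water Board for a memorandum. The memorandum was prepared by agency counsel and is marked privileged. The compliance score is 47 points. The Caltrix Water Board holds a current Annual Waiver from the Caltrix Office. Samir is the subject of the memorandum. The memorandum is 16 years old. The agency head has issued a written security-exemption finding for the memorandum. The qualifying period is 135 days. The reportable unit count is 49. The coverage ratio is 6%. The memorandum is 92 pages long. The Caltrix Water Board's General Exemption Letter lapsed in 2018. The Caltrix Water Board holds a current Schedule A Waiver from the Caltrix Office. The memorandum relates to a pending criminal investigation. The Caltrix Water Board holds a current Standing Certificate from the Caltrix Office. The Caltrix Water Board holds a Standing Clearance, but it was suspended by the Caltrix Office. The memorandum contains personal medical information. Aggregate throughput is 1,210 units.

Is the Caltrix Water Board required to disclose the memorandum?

Exception (a)'s conditions are all satisfied: the memorandum relates to a pending investigation; the memorandum contains personal medical information. However, paragraph (e) must be considered: (e) is engaged — the reportable unit count is 49, below the 64 limit. Exception (a) does not apply.
Exception (b) requires that the agency holds a current Standing Clearance from the Caltrix Office; but there is no Standing Clearance in force, so (b) is unavailable.
Exception (c) does not apply: the General Exemption Letter is not current.
Exception (d) is satisfied on its face — a written security-exemption finding has been issued; the memorandum is privileged. Considering the limiting provisions: (h) would limit (d) — the coverage ratio is 6%, under the 7% limit — but (i) sets (h) aside: (i) is triggered — the compliance score is 47 points, below the 48 points limit. (j) is engaged (the qualifying period is 135 days, meeting the 120 days threshold), but is itself disapplied by (k): (k) operates against (j): a current Standing Certificate is held. (l) would limit (k) — a current Annual Waiver is held — but (m) sets (l) aside: (m) operates — the record's age is 16 years, meeting the 15 years threshold. (d) remains available.

No — exception (d) applies; the Caltrix Water Board is not required to disclose the memorandum.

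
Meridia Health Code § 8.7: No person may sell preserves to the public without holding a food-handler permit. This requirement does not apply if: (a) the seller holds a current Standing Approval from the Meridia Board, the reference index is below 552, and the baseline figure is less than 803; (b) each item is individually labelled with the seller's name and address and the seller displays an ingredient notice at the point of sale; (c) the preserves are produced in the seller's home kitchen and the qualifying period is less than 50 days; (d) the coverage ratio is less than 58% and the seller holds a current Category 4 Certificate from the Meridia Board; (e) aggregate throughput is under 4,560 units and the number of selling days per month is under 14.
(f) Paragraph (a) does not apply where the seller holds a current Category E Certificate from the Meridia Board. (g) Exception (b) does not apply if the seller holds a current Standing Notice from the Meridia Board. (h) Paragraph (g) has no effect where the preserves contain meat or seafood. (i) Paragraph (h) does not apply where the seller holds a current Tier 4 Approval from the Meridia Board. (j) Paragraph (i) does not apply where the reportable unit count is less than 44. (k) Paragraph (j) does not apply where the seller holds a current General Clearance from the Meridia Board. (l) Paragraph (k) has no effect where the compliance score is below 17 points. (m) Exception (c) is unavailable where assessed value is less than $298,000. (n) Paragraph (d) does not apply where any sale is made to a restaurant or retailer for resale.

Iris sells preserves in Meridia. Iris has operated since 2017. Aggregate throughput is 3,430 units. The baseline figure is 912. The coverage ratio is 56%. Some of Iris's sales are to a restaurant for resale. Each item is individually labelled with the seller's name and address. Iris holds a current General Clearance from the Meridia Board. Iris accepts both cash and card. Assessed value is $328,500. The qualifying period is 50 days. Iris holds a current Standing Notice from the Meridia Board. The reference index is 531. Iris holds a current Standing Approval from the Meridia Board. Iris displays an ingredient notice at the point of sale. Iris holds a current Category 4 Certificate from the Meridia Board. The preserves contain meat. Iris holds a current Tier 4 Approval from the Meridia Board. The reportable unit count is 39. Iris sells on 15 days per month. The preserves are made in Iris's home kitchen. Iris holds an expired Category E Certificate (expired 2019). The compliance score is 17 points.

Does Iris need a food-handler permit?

Yes — Iris must hold a food-handler permit.

Exception (a) requires that the baseline figure is less than 803; but the baseline figure is 912, not less than 803, so (a) is unavailable.
All of (b)'s requirements are met (items are individually labelled; an ingredient notice is displayed). Turning to paragraphs (g)–(l): (g) is engaged — a current Standing Notice is held. (h) would limit (g) — the preserves contain meat — but (i) sets (h) aside: (i) operates against (h): a current Tier 4 Approval is held. (j) would limit (i) — the reportable unit count is 39, less than the 44 limit — but (k) sets (j) aside: (k) operates against (j): a current General Clearance is held. (l) is inapplicable (the compliance score is 17 points, not below 17 points), so (k) stands. (b) is therefore removed.
Exception (c) fails — the qualifying period is 50 days, not less than 50 days.
Exception (d) is satisfied on its face — the coverage ratio is 56%, less than the 58% limit; a current Category 4 Certificate is held. But: (n) is triggered — some sales are to a restaurant for resale. So (d) is unavailable.
Exception (e) fails — the number of selling days per month is 15, not under 14.
Every exception is unavailable, so the rule governs.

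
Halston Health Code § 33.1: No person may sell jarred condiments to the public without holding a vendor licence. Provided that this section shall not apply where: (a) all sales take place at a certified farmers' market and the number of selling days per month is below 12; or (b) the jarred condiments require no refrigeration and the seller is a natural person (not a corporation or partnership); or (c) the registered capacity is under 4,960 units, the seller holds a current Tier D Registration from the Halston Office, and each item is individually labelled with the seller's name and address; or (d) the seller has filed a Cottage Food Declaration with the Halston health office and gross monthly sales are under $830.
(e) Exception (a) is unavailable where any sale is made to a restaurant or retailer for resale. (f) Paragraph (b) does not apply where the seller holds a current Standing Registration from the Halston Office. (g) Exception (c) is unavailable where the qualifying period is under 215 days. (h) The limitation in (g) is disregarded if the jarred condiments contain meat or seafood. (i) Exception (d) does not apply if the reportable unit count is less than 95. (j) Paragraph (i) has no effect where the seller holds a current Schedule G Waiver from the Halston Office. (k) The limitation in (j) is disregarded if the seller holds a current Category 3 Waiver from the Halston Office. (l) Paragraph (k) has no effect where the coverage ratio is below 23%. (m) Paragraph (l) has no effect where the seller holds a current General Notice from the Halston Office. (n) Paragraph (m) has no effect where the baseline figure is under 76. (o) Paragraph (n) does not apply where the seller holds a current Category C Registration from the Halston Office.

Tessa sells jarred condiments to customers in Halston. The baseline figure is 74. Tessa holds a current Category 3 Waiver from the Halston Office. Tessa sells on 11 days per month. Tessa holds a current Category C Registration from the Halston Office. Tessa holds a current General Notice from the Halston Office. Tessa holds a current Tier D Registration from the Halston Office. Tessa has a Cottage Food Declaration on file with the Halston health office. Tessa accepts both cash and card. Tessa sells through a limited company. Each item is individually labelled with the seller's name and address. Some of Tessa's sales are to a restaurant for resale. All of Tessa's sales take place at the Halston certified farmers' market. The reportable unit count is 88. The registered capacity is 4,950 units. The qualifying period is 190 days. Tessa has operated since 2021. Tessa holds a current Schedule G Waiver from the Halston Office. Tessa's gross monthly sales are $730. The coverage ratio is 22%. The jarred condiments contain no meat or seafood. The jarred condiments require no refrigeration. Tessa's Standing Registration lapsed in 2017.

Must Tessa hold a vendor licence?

Exception (a): all sales are at a certified farmers' market; the number of selling days per month is 11, below the 12 limit — every condition holds. But: (e) operates against (a): some sales are to a restaurant for resale. Exception (a) does not apply.
Exception (b) does not apply: the seller operates through a limited company.
All of (c)'s requirements are met (the registered capacity is 4,950 units, under the 4,960 units limit; a current Tier D Registration is held; items are individually labelled). However, paragraphs (g)–(h) must be considered: (g) applies — the qualifying period is 190 days, under the 215 days limit. (h) is inapplicable (the jarred condiments contain no meat or seafood), so (g) stands. Exception (c) does not apply.
Exception (d)'s conditions are all satisfied: a Cottage Food Declaration is on file; gross monthly sales are $730, under the $830 limit. Turning to paragraphs (i)–(o): (i) is engaged — the reportable unit count is 88, less than the 95 limit. (j) applies (a current Schedule G Waiver is held), but is set aside by (k): (k) operates against (j): a current Category 3 Waiver is held. (l) operates (the coverage ratio is 22%, below the 23% limit), but is overridden by (m): (m) is engaged — a current General Notice is held. (n) operates (the baseline figure is 74, under the 76 limit), but is displaced by (o): (o) operates — a current Category C Registration is held. Exception (d) does not apply.
No exception applies. The general rule governs.

Yes — Tessa must hold a vendor licence.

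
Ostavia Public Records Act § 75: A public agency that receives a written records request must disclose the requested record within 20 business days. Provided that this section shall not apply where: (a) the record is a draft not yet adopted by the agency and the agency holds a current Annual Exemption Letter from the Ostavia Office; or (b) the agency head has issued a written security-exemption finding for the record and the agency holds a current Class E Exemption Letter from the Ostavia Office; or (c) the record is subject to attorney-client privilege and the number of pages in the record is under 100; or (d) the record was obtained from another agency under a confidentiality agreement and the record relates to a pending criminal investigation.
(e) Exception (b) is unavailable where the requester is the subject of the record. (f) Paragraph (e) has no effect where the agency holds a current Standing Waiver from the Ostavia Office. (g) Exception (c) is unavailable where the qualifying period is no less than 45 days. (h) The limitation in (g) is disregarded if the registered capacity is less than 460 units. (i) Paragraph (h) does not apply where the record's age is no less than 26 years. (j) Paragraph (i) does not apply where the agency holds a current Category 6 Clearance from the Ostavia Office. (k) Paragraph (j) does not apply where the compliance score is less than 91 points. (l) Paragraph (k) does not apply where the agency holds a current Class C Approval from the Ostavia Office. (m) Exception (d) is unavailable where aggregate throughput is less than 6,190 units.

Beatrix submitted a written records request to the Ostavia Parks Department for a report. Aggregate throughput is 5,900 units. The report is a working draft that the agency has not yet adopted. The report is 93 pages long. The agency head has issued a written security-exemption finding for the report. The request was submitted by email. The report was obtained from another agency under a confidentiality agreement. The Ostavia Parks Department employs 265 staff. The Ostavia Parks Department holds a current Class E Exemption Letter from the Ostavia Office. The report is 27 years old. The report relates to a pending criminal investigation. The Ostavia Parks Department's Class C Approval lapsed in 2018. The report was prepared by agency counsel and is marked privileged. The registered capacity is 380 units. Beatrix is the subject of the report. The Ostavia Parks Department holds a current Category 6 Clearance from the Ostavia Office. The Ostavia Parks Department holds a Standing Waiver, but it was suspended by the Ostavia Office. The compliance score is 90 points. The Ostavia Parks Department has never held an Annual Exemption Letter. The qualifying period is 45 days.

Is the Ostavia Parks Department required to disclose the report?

Yes — the Ostavia Parks Department must disclose the report.

Exception (a) does not apply: no current Annual Exemption Letter is held.
Exception (b) is satisfied on its face — a written security-exemption finding has been issued; a current Class E Exemption Letter is held. Turning to paragraphs (e)–(f): (e) operates against (b): Beatrix is the subject of the report. (f) is not engaged (the Standing Waiver is not current), so (e) stands. Exception (b) does not apply.
Exception (c)'s conditions are all satisfied: the report is privileged; the number of pages in the record is 93, under the 100 limit. But applying paragraphs (g)–(l): (g) operates against (c): the qualifying period is 45 days, meeting the 45 days threshold. (h) would limit (g) — the registered capacity is 380 units, less than the 460 units limit — but (i) sets (h) aside: (i) is triggered — the record's age is 27 years, meeting the 26 years threshold. (j) applies (a current Category 6 Clearance is held), but is overridden by (k): (k) operates against (j): the compliance score is 90 points, less than the 91 points limit. (l), which would lift (k), is inapplicable — the Class C Approval is not current. So (c) is unavailable.
Exception (d): the report was obtained under a confidentiality agreement; the report relates to a pending investigation — every condition holds. But applying paragraph (m): (m) is engaged — aggregate throughput is 5,900 units, less than the 6,190 units limit. (d) is therefore removed.
None of the exceptions is available; § 75 applies in full.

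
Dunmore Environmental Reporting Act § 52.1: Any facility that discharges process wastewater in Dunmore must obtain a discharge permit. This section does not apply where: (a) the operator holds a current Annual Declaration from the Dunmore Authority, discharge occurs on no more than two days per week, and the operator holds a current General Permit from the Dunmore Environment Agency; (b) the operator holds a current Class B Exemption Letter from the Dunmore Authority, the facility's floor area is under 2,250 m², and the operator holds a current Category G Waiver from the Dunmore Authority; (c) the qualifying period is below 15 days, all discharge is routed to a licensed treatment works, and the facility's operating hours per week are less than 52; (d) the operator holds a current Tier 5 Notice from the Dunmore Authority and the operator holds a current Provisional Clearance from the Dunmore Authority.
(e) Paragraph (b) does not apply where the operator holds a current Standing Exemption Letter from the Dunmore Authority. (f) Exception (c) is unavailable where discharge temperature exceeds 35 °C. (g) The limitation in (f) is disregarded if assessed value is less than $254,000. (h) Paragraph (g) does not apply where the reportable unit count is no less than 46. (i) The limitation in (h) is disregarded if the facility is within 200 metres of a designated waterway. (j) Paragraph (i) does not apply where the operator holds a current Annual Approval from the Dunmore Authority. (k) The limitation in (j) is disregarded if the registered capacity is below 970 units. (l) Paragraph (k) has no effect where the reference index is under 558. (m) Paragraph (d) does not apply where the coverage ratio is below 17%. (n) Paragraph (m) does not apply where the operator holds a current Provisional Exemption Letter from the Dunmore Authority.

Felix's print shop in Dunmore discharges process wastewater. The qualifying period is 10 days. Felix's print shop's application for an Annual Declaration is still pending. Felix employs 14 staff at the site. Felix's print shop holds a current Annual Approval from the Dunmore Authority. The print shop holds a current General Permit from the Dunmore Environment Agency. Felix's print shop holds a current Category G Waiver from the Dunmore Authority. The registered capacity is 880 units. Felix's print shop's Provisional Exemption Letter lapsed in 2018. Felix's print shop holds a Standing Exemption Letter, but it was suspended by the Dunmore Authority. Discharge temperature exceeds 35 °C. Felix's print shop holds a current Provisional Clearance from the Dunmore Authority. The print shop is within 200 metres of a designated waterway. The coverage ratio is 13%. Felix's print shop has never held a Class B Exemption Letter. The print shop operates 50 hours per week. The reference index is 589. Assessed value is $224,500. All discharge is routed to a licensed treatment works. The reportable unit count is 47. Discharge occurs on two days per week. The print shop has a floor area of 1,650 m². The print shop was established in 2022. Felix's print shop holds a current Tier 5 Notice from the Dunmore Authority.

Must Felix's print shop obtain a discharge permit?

No — exception (c) applies; Felix's print shop is not required to obtain a discharge permit.

Exception (a) fails — no current Annual Declaration is held.
Exception (b) requires that the operator holds a current Class B Exemption Letter from the Dunmore Authority; but there is no Class B Exemption Letter in force, so (b) is unavailable.
Exception (c)'s conditions are all satisfied: the qualifying period is 10 days, below the 15 days limit; discharge is routed to a licensed treatment works; the facility's operating hours per week are 50, less than the 52 limit. Applying paragraphs (f)–(l): (f) is triggered (discharge temperature exceeds 35 °C), but is set aside by (g): (g) operates — assessed value is $224,500, less than the $254,000 limit. (h) is engaged (the reportable unit count is 47, meeting the 46 threshold), but is overridden by (i): (i) operates against (h): the print shop is within 200 m of a designated waterway. (j) applies (a current Annual Approval is held), but yields to (k): (k) operates against (j): the registered capacity is 880 units, below the 970 units limit. (l) is inapplicable (the reference index is 589, not under 558), so (k) stands. So (c) applies.
Exception (d)'s conditions are all satisfied: a current Tier 5 Notice is held; a current Provisional Clearance is held. Turning to paragraphs (m)–(n): (m) operates against (d): the coverage ratio is 13%, below the 17% limit. (n), which would lift (m), does not operate here — no current Provisional Exemption Letter is held. (d) is therefore removed.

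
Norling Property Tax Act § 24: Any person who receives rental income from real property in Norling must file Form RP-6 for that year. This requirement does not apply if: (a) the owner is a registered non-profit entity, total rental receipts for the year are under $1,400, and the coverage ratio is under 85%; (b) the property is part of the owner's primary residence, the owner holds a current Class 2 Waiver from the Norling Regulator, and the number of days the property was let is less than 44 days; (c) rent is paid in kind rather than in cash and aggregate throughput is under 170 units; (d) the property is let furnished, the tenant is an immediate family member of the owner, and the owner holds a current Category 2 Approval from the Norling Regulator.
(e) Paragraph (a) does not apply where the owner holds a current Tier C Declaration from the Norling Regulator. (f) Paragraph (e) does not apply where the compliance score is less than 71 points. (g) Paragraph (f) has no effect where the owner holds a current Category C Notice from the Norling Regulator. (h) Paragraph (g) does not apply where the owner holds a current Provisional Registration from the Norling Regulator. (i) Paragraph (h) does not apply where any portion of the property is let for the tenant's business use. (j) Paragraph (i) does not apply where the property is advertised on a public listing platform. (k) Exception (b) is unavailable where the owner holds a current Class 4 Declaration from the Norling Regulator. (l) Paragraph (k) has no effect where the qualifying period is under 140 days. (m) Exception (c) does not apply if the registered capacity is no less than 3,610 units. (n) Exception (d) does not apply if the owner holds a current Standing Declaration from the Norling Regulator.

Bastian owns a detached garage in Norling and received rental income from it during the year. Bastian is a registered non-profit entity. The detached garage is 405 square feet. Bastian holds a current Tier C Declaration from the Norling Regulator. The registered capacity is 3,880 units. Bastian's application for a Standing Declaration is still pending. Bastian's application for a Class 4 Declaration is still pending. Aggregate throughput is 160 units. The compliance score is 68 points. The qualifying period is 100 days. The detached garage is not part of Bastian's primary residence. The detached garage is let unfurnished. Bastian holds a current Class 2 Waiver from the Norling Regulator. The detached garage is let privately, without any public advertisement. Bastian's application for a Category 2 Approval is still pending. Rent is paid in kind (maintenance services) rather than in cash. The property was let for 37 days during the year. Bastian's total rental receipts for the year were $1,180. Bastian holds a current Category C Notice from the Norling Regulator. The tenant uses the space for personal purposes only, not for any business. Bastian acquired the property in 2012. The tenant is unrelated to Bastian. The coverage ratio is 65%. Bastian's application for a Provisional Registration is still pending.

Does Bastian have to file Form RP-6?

All of (a)'s requirements are met (Bastian is a registered non-profit; total rental receipts for the year are $1,180, under the $1,400 limit; the coverage ratio is 65%, under the 85% limit). Turning to paragraphs (e)–(j): (e) operates — a current Tier C Declaration is held. (f) would limit (e) — the compliance score is 68 points, less than the 71 points limit — but (g) sets (f) aside: (g) operates against (f): a current Category C Notice is held. (h), which would lift (g), is inapplicable — the Provisional Registration is not current. Exception (a) does not apply.
Exception (b) does not apply: the detached garage is not part of the primary residence.
Exception (c)'s conditions are all satisfied: rent is paid in kind; aggregate throughput is 160 units, under the 170 units limit. But applying paragraph (m): (m) operates against (c): the registered capacity is 3,880 units, meeting the 3,610 units threshold. (c) is therefore removed.
Exception (d) fails — the property is let unfurnished.
No exception displaces § 24.

Yes — Bastian must file Form RP-6.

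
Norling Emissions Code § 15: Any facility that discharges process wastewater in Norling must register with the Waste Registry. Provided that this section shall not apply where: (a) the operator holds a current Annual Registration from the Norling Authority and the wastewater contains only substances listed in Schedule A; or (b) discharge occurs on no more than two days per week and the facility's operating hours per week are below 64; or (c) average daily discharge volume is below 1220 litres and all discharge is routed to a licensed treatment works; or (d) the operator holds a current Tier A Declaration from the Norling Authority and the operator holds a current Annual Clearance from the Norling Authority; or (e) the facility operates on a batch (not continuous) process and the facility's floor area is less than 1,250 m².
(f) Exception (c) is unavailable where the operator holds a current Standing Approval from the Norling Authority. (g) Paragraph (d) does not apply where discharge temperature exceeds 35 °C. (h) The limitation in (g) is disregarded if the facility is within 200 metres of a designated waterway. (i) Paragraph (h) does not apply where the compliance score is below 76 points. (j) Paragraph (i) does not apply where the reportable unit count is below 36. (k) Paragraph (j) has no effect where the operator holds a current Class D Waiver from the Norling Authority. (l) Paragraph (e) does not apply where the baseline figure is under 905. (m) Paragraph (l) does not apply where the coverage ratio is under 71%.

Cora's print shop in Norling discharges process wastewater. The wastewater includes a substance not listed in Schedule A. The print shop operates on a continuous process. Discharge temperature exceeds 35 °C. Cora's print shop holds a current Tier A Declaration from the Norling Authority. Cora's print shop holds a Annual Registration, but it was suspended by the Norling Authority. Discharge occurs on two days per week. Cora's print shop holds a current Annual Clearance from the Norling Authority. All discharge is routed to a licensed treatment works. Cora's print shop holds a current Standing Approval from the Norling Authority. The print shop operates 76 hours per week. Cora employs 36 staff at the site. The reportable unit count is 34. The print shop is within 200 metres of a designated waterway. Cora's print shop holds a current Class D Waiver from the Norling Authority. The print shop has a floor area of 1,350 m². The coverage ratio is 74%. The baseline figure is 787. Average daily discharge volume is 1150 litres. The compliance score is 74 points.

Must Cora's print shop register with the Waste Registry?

Exception (a) requires that the operator holds a current Annual Registration from the Norling Authority; but no current Annual Registration is held, so (a) is unavailable.
Exception (b) requires that the facility's operating hours per week are below 64; but the facility's operating hours per week are 76, not below 64, so (b) is unavailable.
Exception (c) is satisfied on its face — average daily discharge volume is 1150 litres, below the 1220 litres limit; discharge is routed to a licensed treatment works. But: (f) applies — a current Standing Approval is held. Exception (c) does not apply.
All of (d)'s requirements are met (a current Tier A Declaration is held; a current Annual Clearance is held). Turning to paragraphs (g)–(k): (g) operates against (d): discharge temperature exceeds 35 °C. (h) would limit (g) — the print shop is within 200 m of a designated waterway — but (i) sets (h) aside: (i) operates against (h): the compliance score is 74 points, below the 76 points limit. (j) applies (the reportable unit count is 34, below the 36 limit), but is set aside by (k): (k) is triggered — a current Class D Waiver is held. So (d) is unavailable.
Exception (e) requires that the facility operates on a batch (not continuous) process; but the facility operates on a continuous process, so (e) is unavailable.
No exception applies. The general rule governs.

Yes — Cora's print shop must register with the Waste Registry.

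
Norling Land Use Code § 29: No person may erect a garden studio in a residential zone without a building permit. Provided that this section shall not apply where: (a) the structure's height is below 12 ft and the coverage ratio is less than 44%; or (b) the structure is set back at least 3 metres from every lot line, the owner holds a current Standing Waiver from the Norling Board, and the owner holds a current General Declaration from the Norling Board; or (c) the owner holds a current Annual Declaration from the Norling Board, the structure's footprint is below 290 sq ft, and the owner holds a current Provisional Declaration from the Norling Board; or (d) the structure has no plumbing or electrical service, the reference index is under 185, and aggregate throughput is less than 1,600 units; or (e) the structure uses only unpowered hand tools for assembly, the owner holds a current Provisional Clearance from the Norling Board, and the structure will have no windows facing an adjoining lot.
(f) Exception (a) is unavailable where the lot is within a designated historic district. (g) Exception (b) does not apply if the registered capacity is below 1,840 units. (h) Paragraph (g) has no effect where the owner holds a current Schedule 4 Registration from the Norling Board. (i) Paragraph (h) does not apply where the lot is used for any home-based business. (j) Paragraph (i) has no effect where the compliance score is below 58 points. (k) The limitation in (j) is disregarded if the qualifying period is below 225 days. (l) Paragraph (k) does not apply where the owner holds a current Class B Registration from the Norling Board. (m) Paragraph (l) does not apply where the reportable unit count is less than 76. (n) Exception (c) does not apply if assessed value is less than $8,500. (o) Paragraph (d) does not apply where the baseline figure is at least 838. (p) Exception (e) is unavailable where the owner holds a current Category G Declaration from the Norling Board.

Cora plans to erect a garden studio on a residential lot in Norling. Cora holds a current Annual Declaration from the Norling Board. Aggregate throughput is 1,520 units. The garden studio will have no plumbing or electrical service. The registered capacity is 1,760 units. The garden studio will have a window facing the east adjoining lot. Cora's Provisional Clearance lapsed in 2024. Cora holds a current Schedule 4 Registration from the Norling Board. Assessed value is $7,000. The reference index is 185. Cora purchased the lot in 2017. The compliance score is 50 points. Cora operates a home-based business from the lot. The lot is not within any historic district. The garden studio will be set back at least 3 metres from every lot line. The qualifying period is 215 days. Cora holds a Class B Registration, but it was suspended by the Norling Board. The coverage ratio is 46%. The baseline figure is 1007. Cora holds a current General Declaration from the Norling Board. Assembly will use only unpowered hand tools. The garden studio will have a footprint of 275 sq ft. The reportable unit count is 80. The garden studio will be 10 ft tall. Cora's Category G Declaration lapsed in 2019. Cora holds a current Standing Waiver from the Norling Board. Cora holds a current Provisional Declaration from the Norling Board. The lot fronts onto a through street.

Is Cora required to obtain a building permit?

Exception (a) does not apply: the coverage ratio is 46%, not less than 44%.
Exception (b) is satisfied on its face — the setback is at least 3 m on every side; a current Standing Waiver is held; a current General Declaration is held. But: (g) is triggered — the registered capacity is 1,760 units, below the 1,840 units limit. (h) applies (a current Schedule 4 Registration is held), but yields to (i): (i) operates against (h): a home-based business operates on the lot. (j) applies (the compliance score is 50 points, below the 58 points limit), but is overridden by (k): (k) operates against (j): the qualifying period is 215 days, below the 225 days limit. (l) is not engaged (no current Class B Registration is held), so (k) stands. So (b) is unavailable.
Exception (c): a current Annual Declaration is held; the structure's footprint is 275 sq ft, below the 290 sq ft limit; a current Provisional Declaration is held — every condition holds. But: (n) operates against (c): assessed value is $7,000, less than the $8,500 limit. So (c) is unavailable.
Exception (d) does not apply: the reference index is 185, not under 185.
Exception (e) fails — no current Provisional Clearance is held.
None of the exceptions is available; § 29 applies in full.

Yes — Cora must obtain a building permit.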